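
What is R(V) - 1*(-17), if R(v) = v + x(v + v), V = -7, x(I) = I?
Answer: -4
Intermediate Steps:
R(v) = 3*v (R(v) = v + (v + v) = v + 2*v = 3*v)
R(V) - 1*(-17) = 3*(-7) - 1*(-17) = -21 + 17 = -4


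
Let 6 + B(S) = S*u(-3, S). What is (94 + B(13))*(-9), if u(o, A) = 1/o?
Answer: -753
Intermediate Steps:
B(S) = -6 - S/3 (B(S) = -6 + S/(-3) = -6 + S*(-⅓) = -6 - S/3)
(94 + B(13))*(-9) = (94 + (-6 - ⅓*13))*(-9) = (94 + (-6 - 13/3))*(-9) = (94 - 31/3)*(-9) = (251/3)*(-9) = -753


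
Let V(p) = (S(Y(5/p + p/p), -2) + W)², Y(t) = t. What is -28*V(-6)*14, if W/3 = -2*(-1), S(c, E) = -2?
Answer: -6272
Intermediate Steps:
W = 6 (W = 3*(-2*(-1)) = 3*2 = 6)
V(p) = 16 (V(p) = (-2 + 6)² = 4² = 16)
-28*V(-6)*14 = -28*16*14 = -448*14 = -1*6272 = -6272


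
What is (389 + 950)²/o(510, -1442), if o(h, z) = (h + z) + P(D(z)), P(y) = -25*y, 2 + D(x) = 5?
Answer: -1792921/1007 ≈ -1780.5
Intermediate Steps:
D(x) = 3 (D(x) = -2 + 5 = 3)
o(h, z) = -75 + h + z (o(h, z) = (h + z) - 25*3 = (h + z) - 75 = -75 + h + z)
(389 + 950)²/o(510, -1442) = (389 + 950)²/(-75 + 510 - 1442) = 1339²/(-1007) = 1792921*(-1/1007) = -1792921/1007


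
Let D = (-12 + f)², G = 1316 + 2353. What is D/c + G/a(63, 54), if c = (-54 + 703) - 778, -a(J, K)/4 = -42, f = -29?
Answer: 63631/7224 ≈ 8.8083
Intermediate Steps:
a(J, K) = 168 (a(J, K) = -4*(-42) = 168)
c = -129 (c = 649 - 778 = -129)
G = 3669
D = 1681 (D = (-12 - 29)² = (-41)² = 1681)
D/c + G/a(63, 54) = 1681/(-129) + 3669/168 = 1681*(-1/129) + 3669*(1/168) = -1681/129 + 1223/56 = 63631/7224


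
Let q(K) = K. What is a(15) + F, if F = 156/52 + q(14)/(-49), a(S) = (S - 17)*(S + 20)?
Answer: -471/7 ≈ -67.286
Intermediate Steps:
a(S) = (-17 + S)*(20 + S)
F = 19/7 (F = 156/52 + 14/(-49) = 156*(1/52) + 14*(-1/49) = 3 - 2/7 = 19/7 ≈ 2.7143)
a(15) + F = (-340 + 15**2 + 3*15) + 19/7 = (-340 + 225 + 45) + 19/7 = -70 + 19/7 = -471/7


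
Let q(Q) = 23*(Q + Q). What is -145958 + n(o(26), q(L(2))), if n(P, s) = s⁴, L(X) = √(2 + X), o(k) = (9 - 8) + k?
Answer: 71493338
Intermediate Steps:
o(k) = 1 + k
q(Q) = 46*Q (q(Q) = 23*(2*Q) = 46*Q)
-145958 + n(o(26), q(L(2))) = -145958 + (46*√(2 + 2))⁴ = -145958 + (46*√4)⁴ = -145958 + (46*2)⁴ = -145958 + 92⁴ = -145958 + 71639296 = 71493338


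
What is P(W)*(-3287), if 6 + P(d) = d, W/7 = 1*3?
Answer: -49305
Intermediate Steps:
W = 21 (W = 7*(1*3) = 7*3 = 21)
P(d) = -6 + d
P(W)*(-3287) = (-6 + 21)*(-3287) = 15*(-3287) = -49305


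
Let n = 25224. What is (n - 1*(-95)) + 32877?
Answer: 58196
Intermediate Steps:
(n - 1*(-95)) + 32877 = (25224 - 1*(-95)) + 32877 = (25224 + 95) + 32877 = 25319 + 32877 = 58196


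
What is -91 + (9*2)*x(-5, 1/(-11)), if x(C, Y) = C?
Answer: -181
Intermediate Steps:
-91 + (9*2)*x(-5, 1/(-11)) = -91 + (9*2)*(-5) = -91 + 18*(-5) = -91 - 90 = -181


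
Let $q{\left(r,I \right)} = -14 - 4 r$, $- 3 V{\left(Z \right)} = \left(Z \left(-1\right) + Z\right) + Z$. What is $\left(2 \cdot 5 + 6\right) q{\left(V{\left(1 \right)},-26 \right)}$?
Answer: $- \frac{608}{3} \approx -202.67$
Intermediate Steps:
$V{\left(Z \right)} = - \frac{Z}{3}$ ($V{\left(Z \right)} = - \frac{\left(Z \left(-1\right) + Z\right) + Z}{3} = - \frac{\left(- Z + Z\right) + Z}{3} = - \frac{0 + Z}{3} = - \frac{Z}{3}$)
$q{\left(r,I \right)} = -14 - 4 r$
$\left(2 \cdot 5 + 6\right) q{\left(V{\left(1 \right)},-26 \right)} = \left(2 \cdot 5 + 6\right) \left(-14 - 4 \left(\left(- \frac{1}{3}\right) 1\right)\right) = \left(10 + 6\right) \left(-14 - - \frac{4}{3}\right) = 16 \left(-14 + \frac{4}{3}\right) = 16 \left(- \frac{38}{3}\right) = - \frac{608}{3}$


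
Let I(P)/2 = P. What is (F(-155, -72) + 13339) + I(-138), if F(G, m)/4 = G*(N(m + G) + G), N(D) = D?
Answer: 249903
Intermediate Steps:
I(P) = 2*P
F(G, m) = 4*G*(m + 2*G) (F(G, m) = 4*(G*((m + G) + G)) = 4*(G*((G + m) + G)) = 4*(G*(m + 2*G)) = 4*G*(m + 2*G))
(F(-155, -72) + 13339) + I(-138) = (4*(-155)*(-72 + 2*(-155)) + 13339) + 2*(-138) = (4*(-155)*(-72 - 310) + 13339) - 276 = (4*(-155)*(-382) + 13339) - 276 = (236840 + 13339) - 276 = 250179 - 276 = 249903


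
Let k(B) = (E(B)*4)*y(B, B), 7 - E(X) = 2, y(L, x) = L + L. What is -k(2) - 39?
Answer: -119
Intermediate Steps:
y(L, x) = 2*L
E(X) = 5 (E(X) = 7 - 1*2 = 7 - 2 = 5)
k(B) = 40*B (k(B) = (5*4)*(2*B) = 20*(2*B) = 40*B)
-k(2) - 39 = -40*2 - 39 = -1*80 - 39 = -80 - 39 = -119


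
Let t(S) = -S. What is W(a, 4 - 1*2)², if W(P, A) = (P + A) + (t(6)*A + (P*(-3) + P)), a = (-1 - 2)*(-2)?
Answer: 256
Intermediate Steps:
a = 6 (a = -3*(-2) = 6)
W(P, A) = -P - 5*A (W(P, A) = (P + A) + ((-1*6)*A + (P*(-3) + P)) = (A + P) + (-6*A + (-3*P + P)) = (A + P) + (-6*A - 2*P) = -P - 5*A)
W(a, 4 - 1*2)² = (-1*6 - 5*(4 - 1*2))² = (-6 - 5*(4 - 2))² = (-6 - 5*2)² = (-6 - 10)² = (-16)² = 256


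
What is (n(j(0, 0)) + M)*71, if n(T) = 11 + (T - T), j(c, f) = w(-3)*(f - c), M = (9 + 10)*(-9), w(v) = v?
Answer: -11360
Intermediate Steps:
M = -171 (M = 19*(-9) = -171)
j(c, f) = -3*f + 3*c (j(c, f) = -3*(f - c) = -3*f + 3*c)
n(T) = 11 (n(T) = 11 + 0 = 11)
(n(j(0, 0)) + M)*71 = (11 - 171)*71 = -160*71 = -11360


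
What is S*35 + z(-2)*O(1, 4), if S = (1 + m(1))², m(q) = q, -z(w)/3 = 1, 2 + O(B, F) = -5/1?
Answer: 161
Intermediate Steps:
O(B, F) = -7 (O(B, F) = -2 - 5/1 = -2 - 5*1 = -2 - 5 = -7)
z(w) = -3 (z(w) = -3*1 = -3)
S = 4 (S = (1 + 1)² = 2² = 4)
S*35 + z(-2)*O(1, 4) = 4*35 - 3*(-7) = 140 + 21 = 161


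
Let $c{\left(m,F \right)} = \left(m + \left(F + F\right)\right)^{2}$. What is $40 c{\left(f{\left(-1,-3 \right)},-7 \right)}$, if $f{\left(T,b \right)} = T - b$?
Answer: $5760$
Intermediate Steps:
$c{\left(m,F \right)} = \left(m + 2 F\right)^{2}$
$40 c{\left(f{\left(-1,-3 \right)},-7 \right)} = 40 \left(\left(-1 - -3\right) + 2 \left(-7\right)\right)^{2} = 40 \left(\left(-1 + 3\right) - 14\right)^{2} = 40 \left(2 - 14\right)^{2} = 40 \left(-12\right)^{2} = 40 \cdot 144 = 5760$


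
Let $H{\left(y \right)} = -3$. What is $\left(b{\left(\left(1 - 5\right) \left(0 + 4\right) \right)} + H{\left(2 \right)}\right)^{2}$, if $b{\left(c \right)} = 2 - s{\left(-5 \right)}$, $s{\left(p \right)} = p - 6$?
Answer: $100$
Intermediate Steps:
$s{\left(p \right)} = -6 + p$ ($s{\left(p \right)} = p - 6 = -6 + p$)
$b{\left(c \right)} = 13$ ($b{\left(c \right)} = 2 - \left(-6 - 5\right) = 2 - -11 = 2 + 11 = 13$)
$\left(b{\left(\left(1 - 5\right) \left(0 + 4\right) \right)} + H{\left(2 \right)}\right)^{2} = \left(13 - 3\right)^{2} = 10^{2} = 100$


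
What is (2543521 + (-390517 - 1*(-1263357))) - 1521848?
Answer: 1894513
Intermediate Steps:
(2543521 + (-390517 - 1*(-1263357))) - 1521848 = (2543521 + (-390517 + 1263357)) - 1521848 = (2543521 + 872840) - 1521848 = 3416361 - 1521848 = 1894513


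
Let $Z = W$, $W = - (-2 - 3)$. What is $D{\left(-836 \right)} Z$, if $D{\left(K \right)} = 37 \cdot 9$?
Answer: $1665$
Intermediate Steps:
$D{\left(K \right)} = 333$
$W = 5$ ($W = \left(-1\right) \left(-5\right) = 5$)
$Z = 5$
$D{\left(-836 \right)} Z = 333 \cdot 5 = 1665$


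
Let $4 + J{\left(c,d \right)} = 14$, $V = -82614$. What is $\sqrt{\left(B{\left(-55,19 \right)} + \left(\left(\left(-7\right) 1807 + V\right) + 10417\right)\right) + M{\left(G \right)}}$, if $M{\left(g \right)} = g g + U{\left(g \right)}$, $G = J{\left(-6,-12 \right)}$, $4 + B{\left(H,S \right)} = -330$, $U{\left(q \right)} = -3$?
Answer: $i \sqrt{85083} \approx 291.69 i$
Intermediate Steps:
$B{\left(H,S \right)} = -334$ ($B{\left(H,S \right)} = -4 - 330 = -334$)
$J{\left(c,d \right)} = 10$ ($J{\left(c,d \right)} = -4 + 14 = 10$)
$G = 10$
$M{\left(g \right)} = -3 + g^{2}$ ($M{\left(g \right)} = g g - 3 = g^{2} - 3 = -3 + g^{2}$)
$\sqrt{\left(B{\left(-55,19 \right)} + \left(\left(\left(-7\right) 1807 + V\right) + 10417\right)\right) + M{\left(G \right)}} = \sqrt{\left(-334 + \left(\left(\left(-7\right) 1807 - 82614\right) + 10417\right)\right) - \left(3 - 10^{2}\right)} = \sqrt{\left(-334 + \left(\left(-12649 - 82614\right) + 10417\right)\right) + \left(-3 + 100\right)} = \sqrt{\left(-334 + \left(-95263 + 10417\right)\right) + 97} = \sqrt{\left(-334 - 84846\right) + 97} = \sqrt{-85180 + 97} = \sqrt{-85083} = i \sqrt{85083}$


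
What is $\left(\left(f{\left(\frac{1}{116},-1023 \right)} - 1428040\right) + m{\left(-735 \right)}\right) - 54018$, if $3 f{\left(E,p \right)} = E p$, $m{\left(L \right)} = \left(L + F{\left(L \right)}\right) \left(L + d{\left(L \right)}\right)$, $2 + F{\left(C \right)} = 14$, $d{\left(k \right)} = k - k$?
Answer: $- \frac{110276089}{116} \approx -9.5066 \cdot 10^{5}$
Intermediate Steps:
$d{\left(k \right)} = 0$
$F{\left(C \right)} = 12$ ($F{\left(C \right)} = -2 + 14 = 12$)
$m{\left(L \right)} = L \left(12 + L\right)$ ($m{\left(L \right)} = \left(L + 12\right) \left(L + 0\right) = \left(12 + L\right) L = L \left(12 + L\right)$)
$f{\left(E,p \right)} = \frac{E p}{3}$
$\left(\left(f{\left(\frac{1}{116},-1023 \right)} - 1428040\right) + m{\left(-735 \right)}\right) - 54018 = \left(\left(\frac{1}{3} \cdot \frac{1}{116} \left(-1023\right) - 1428040\right) - 735 \left(12 - 735\right)\right) - 54018 = \left(\left(\frac{1}{3} \cdot \frac{1}{116} \left(-1023\right) - 1428040\right) - -531405\right) - 54018 = \left(\left(- \frac{341}{116} - 1428040\right) + 531405\right) - 54018 = \left(- \frac{165652981}{116} + 531405\right) - 54018 = - \frac{104010001}{116} - 54018 = - \frac{110276089}{116}$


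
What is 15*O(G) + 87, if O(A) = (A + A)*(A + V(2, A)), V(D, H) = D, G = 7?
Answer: 1977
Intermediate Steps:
O(A) = 2*A*(2 + A) (O(A) = (A + A)*(A + 2) = (2*A)*(2 + A) = 2*A*(2 + A))
15*O(G) + 87 = 15*(2*7*(2 + 7)) + 87 = 15*(2*7*9) + 87 = 15*126 + 87 = 1890 + 87 = 1977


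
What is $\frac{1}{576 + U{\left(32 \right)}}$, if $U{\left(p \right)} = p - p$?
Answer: $\frac{1}{576} \approx 0.0017361$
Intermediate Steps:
$U{\left(p \right)} = 0$
$\frac{1}{576 + U{\left(32 \right)}} = \frac{1}{576 + 0} = \frac{1}{576}$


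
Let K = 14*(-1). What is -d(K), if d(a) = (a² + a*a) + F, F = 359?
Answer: -751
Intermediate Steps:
K = -14
d(a) = 359 + 2*a² (d(a) = (a² + a*a) + 359 = (a² + a²) + 359 = 2*a² + 359 = 359 + 2*a²)
-d(K) = -(359 + 2*(-14)²) = -(359 + 2*196) = -(359 + 392) = -1*751 = -751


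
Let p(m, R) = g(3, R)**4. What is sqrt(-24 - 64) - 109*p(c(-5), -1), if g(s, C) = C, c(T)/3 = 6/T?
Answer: -109 + 2*I*sqrt(22) ≈ -109.0 + 9.3808*I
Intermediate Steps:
c(T) = 18/T (c(T) = 3*(6/T) = 18/T)
p(m, R) = R**4
sqrt(-24 - 64) - 109*p(c(-5), -1) = sqrt(-24 - 64) - 109*(-1)**4 = sqrt(-88) - 109*1 = 2*I*sqrt(22) - 109 = -109 + 2*I*sqrt(22)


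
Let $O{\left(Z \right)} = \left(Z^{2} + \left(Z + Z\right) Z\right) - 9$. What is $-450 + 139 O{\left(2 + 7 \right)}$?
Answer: $32076$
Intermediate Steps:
$O{\left(Z \right)} = -9 + 3 Z^{2}$ ($O{\left(Z \right)} = \left(Z^{2} + 2 Z Z\right) - 9 = \left(Z^{2} + 2 Z^{2}\right) - 9 = 3 Z^{2} - 9 = -9 + 3 Z^{2}$)
$-450 + 139 O{\left(2 + 7 \right)} = -450 + 139 \left(-9 + 3 \left(2 + 7\right)^{2}\right) = -450 + 139 \left(-9 + 3 \cdot 9^{2}\right) = -450 + 139 \left(-9 + 3 \cdot 81\right) = -450 + 139 \left(-9 + 243\right) = -450 + 139 \cdot 234 = -450 + 32526 = 32076$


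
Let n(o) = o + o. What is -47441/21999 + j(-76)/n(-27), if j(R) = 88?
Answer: -749621/197991 ≈ -3.7861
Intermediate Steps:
n(o) = 2*o
-47441/21999 + j(-76)/n(-27) = -47441/21999 + 88/((2*(-27))) = -47441*1/21999 + 88/(-54) = -47441/21999 + 88*(-1/54) = -47441/21999 - 44/27 = -749621/197991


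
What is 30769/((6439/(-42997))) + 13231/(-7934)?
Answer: -10496566408671/51087026 ≈ -2.0546e+5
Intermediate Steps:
30769/((6439/(-42997))) + 13231/(-7934) = 30769/((6439*(-1/42997))) + 13231*(-1/7934) = 30769/(-6439/42997) - 13231/7934 = 30769*(-42997/6439) - 13231/7934 = -1322974693/6439 - 13231/7934 = -10496566408671/51087026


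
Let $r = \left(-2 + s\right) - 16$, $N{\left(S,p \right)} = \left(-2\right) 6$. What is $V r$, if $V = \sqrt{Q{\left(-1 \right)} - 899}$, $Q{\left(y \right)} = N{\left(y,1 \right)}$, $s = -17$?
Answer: $- 35 i \sqrt{911} \approx - 1056.4 i$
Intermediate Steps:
$N{\left(S,p \right)} = -12$
$r = -35$ ($r = \left(-2 - 17\right) - 16 = -19 - 16 = -35$)
$Q{\left(y \right)} = -12$
$V = i \sqrt{911}$ ($V = \sqrt{-12 - 899} = \sqrt{-911} = i \sqrt{911} \approx 30.183 i$)
$V r = i \sqrt{911} \left(-35\right) = - 35 i \sqrt{911}$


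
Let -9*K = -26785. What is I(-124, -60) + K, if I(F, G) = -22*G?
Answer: 38665/9 ≈ 4296.1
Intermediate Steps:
K = 26785/9 (K = -⅑*(-26785) = 26785/9 ≈ 2976.1)
I(-124, -60) + K = -22*(-60) + 26785/9 = 1320 + 26785/9 = 38665/9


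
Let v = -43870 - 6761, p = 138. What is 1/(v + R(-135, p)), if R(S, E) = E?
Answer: -1/50493 ≈ -1.9805e-5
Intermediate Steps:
v = -50631
1/(v + R(-135, p)) = 1/(-50631 + 138) = 1/(-50493) = -1/50493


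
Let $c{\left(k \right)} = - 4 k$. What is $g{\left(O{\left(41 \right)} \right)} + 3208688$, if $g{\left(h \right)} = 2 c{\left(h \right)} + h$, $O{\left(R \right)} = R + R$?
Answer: $3208114$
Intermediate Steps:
$O{\left(R \right)} = 2 R$
$g{\left(h \right)} = - 7 h$ ($g{\left(h \right)} = 2 \left(- 4 h\right) + h = - 8 h + h = - 7 h$)
$g{\left(O{\left(41 \right)} \right)} + 3208688 = - 7 \cdot 2 \cdot 41 + 3208688 = \left(-7\right) 82 + 3208688 = -574 + 3208688 = 3208114$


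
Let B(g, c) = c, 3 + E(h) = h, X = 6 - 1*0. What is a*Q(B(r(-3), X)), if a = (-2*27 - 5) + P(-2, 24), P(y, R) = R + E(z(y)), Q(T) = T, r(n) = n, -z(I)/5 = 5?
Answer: -378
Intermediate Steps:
z(I) = -25 (z(I) = -5*5 = -25)
X = 6 (X = 6 + 0 = 6)
E(h) = -3 + h
P(y, R) = -28 + R (P(y, R) = R + (-3 - 25) = R - 28 = -28 + R)
a = -63 (a = (-2*27 - 5) + (-28 + 24) = (-54 - 5) - 4 = -59 - 4 = -63)
a*Q(B(r(-3), X)) = -63*6 = -378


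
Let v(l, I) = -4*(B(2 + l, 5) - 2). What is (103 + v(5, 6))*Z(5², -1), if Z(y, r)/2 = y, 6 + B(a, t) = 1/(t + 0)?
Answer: 6710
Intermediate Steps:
B(a, t) = -6 + 1/t (B(a, t) = -6 + 1/(t + 0) = -6 + 1/t)
v(l, I) = 156/5 (v(l, I) = -4*((-6 + 1/5) - 2) = -4*((-6 + ⅕) - 2) = -4*(-29/5 - 2) = -4*(-39/5) = 156/5)
Z(y, r) = 2*y
(103 + v(5, 6))*Z(5², -1) = (103 + 156/5)*(2*5²) = 671*(2*25)/5 = (671/5)*50 = 6710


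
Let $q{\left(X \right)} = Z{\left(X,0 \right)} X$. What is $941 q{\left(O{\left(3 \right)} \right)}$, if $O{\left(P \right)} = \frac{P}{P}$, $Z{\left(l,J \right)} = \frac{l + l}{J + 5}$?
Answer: $\frac{1882}{5} \approx 376.4$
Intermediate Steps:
$Z{\left(l,J \right)} = \frac{2 l}{5 + J}$
$O{\left(P \right)} = 1$
$q{\left(X \right)} = \frac{2 X^{2}}{5}$ ($q{\left(X \right)} = \frac{2 X}{5 + 0} X = \frac{2 X}{5} X = \frac{2 X^{2}}{5}$)
$941 q{\left(O{\left(3 \right)} \right)} = 941 \frac{2 \cdot 1^{2}}{5} = 941 \cdot \frac{2}{5} \cdot 1 = 941 \cdot \frac{2}{5} = \frac{1882}{5}$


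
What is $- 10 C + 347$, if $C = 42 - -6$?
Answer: $-133$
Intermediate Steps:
$C = 48$ ($C = 42 + 6 = 48$)
$- 10 C + 347 = \left(-10\right) 48 + 347 = -480 + 347 = -133$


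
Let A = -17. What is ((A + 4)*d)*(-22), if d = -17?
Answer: -4862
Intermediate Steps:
((A + 4)*d)*(-22) = ((-17 + 4)*(-17))*(-22) = -13*(-17)*(-22) = 221*(-22) = -4862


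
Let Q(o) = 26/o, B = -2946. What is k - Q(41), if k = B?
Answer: -120812/41 ≈ -2946.6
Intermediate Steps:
k = -2946
k - Q(41) = -2946 - 26/41 = -120812/41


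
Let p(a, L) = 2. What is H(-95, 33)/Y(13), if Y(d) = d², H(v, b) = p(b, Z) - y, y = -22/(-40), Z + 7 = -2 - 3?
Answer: 29/3380 ≈ 0.0085799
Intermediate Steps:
Z = -12 (Z = -7 + (-2 - 3) = -7 - 5 = -12)
y = 11/20 (y = -22*(-1/40) = 11/20 ≈ 0.55000)
H(v, b) = 29/20 (H(v, b) = 2 - 1*11/20 = 2 - 11/20 = 29/20)
H(-95, 33)/Y(13) = 29/(20*(13²)) = (29/20)/169 = (29/20)*(1/169) = 29/3380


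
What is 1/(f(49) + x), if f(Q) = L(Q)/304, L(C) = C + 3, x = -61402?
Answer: -76/4666539 ≈ -1.6286e-5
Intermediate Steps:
L(C) = 3 + C
f(Q) = 3/304 + Q/304 (f(Q) = (3 + Q)/304 = (3 + Q)*(1/304) = 3/304 + Q/304)
1/(f(49) + x) = 1/((3/304 + (1/304)*49) - 61402) = 1/((3/304 + 49/304) - 61402) = 1/(13/76 - 61402) = 1/(-4666539/76) = -76/4666539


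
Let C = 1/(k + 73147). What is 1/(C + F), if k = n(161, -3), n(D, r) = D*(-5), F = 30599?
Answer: 72342/2213592859 ≈ 3.2681e-5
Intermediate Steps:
n(D, r) = -5*D
k = -805 (k = -5*161 = -805)
C = 1/72342 (C = 1/(-805 + 73147) = 1/72342 ≈ 1.3823e-5)
1/(C + F) = 1/(1/72342 + 30599) = 1/(2213592859/72342) = 72342/2213592859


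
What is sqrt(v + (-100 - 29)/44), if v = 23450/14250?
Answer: 127*I*sqrt(3135)/6270 ≈ 1.1341*I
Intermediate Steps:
v = 469/285 (v = 23450*(1/14250) = 469/285 ≈ 1.6456)
sqrt(v + (-100 - 29)/44) = sqrt(469/285 + (-100 - 29)/44) = sqrt(469/285 + (1/44)*(-129)) = sqrt(469/285 - 129/44) = sqrt(-16129/12540) = 127*I*sqrt(3135)/6270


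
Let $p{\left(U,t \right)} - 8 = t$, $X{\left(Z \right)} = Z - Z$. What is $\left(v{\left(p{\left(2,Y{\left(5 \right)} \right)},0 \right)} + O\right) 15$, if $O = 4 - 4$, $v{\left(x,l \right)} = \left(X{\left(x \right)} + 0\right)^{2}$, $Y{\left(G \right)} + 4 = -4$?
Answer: $0$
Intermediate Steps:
$Y{\left(G \right)} = -8$ ($Y{\left(G \right)} = -4 - 4 = -8$)
$X{\left(Z \right)} = 0$
$p{\left(U,t \right)} = 8 + t$
$v{\left(x,l \right)} = 0$ ($v{\left(x,l \right)} = \left(0 + 0\right)^{2} = 0^{2} = 0$)
$O = 0$ ($O = 4 - 4 = 0$)
$\left(v{\left(p{\left(2,Y{\left(5 \right)} \right)},0 \right)} + O\right) 15 = \left(0 + 0\right) 15 = 0 \cdot 15 = 0$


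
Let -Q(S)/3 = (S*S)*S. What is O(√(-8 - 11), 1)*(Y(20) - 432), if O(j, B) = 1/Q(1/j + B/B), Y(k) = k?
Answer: 1957*√19/(6*(-7*I + 2*√19)) ≈ 99.155 + 79.617*I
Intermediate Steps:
Q(S) = -3*S³ (Q(S) = -3*S*S*S = -3*S²*S = -3*S³)
O(j, B) = -1/(3*(1 + 1/j)³) (O(j, B) = 1/(-3*(1/j + B/B)³) = 1/(-3*(1/j + 1)³) = 1/(-3*(1 + 1/j)³) = -1/(3*(1 + 1/j)³))
O(√(-8 - 11), 1)*(Y(20) - 432) = (-(√(-8 - 11))³/(3*(1 + √(-8 - 11))³))*(20 - 432) = -(√(-19))³/(3*(1 + √(-19))³)*(-412) = -(I*√19)³/(3*(1 + I*√19)³)*(-412) = -(-19*I*√19)/(3*(1 + I*√19)³)*(-412) = (19*I*√19/(3*(1 + I*√19)³))*(-412) = -7828*I*√19/(3*(1 + I*√19)³)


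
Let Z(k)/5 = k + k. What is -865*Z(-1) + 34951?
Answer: 43601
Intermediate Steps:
Z(k) = 10*k (Z(k) = 5*(k + k) = 5*(2*k) = 10*k)
-865*Z(-1) + 34951 = -8650*(-1) + 34951 = -865*(-10) + 34951 = 8650 + 34951 = 43601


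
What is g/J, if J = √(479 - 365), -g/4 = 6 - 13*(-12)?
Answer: -108*√114/19 ≈ -60.691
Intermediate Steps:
g = -648 (g = -4*(6 - 13*(-12)) = -4*(6 + 156) = -4*162 = -648)
J = √114 ≈ 10.677
g/J = -648*√114/114 = -108*√114/19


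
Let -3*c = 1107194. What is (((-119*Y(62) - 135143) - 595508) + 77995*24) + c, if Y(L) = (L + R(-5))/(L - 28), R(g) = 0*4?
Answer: 2315842/3 ≈ 7.7195e+5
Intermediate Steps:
c = -1107194/3 (c = -1/3*1107194 = -1107194/3 ≈ -3.6906e+5)
R(g) = 0
Y(L) = L/(-28 + L) (Y(L) = (L + 0)/(L - 28) = L/(-28 + L))
(((-119*Y(62) - 135143) - 595508) + 77995*24) + c = (((-7378/(-28 + 62) - 135143) - 595508) + 77995*24) - 1107194/3 = (((-7378/34 - 135143) - 595508) + 1871880) - 1107194/3 = (((-119*31/17 - 135143) - 595508) + 1871880) - 1107194/3 = (((-217 - 135143) - 595508) + 1871880) - 1107194/3 = ((-135360 - 595508) + 1871880) - 1107194/3 = (-730868 + 1871880) - 1107194/3 = 1141012 - 1107194/3 = 2315842/3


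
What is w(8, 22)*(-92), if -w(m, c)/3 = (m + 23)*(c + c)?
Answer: 376464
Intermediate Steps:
w(m, c) = -6*c*(23 + m) (w(m, c) = -3*(m + 23)*(c + c) = -3*(23 + m)*2*c = -6*c*(23 + m))
w(8, 22)*(-92) = -6*22*(23 + 8)*(-92) = -6*22*31*(-92) = -4092*(-92) = 376464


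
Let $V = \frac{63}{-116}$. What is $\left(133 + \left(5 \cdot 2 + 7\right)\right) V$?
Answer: $- \frac{4725}{58} \approx -81.466$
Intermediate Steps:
$V = - \frac{63}{116}$ ($V = 63 \left(- \frac{1}{116}\right) = - \frac{63}{116} \approx -0.5431$)
$\left(133 + \left(5 \cdot 2 + 7\right)\right) V = \left(133 + \left(5 \cdot 2 + 7\right)\right) \left(- \frac{63}{116}\right) = \left(133 + \left(10 + 7\right)\right) \left(- \frac{63}{116}\right) = \left(133 + 17\right) \left(- \frac{63}{116}\right) = 150 \left(- \frac{63}{116}\right) = - \frac{4725}{58}$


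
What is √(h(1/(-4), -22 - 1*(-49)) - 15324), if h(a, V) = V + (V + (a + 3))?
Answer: I*√61069/2 ≈ 123.56*I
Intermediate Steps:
h(a, V) = 3 + a + 2*V (h(a, V) = V + (V + (3 + a)) = V + (3 + V + a) = 3 + a + 2*V)
√(h(1/(-4), -22 - 1*(-49)) - 15324) = √((3 + 1/(-4) + 2*(-22 - 1*(-49))) - 15324) = √((3 - ¼ + 2*(-22 + 49)) - 15324) = √((3 - ¼ + 2*27) - 15324) = √((3 - ¼ + 54) - 15324) = √(227/4 - 15324) = √(-61069/4) = I*√61069/2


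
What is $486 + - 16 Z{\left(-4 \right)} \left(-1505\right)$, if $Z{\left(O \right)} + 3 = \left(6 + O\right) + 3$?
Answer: $48646$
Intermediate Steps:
$Z{\left(O \right)} = 6 + O$ ($Z{\left(O \right)} = -3 + \left(\left(6 + O\right) + 3\right) = -3 + \left(9 + O\right) = 6 + O$)
$486 + - 16 Z{\left(-4 \right)} \left(-1505\right) = 486 + - 16 \left(6 - 4\right) \left(-1505\right) = 486 + \left(-16\right) 2 \left(-1505\right) = 486 - -48160 = 486 + 48160 = 48646$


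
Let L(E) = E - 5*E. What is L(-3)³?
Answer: 1728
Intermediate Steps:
L(E) = -4*E
L(-3)³ = (-4*(-3))³ = 12³ = 1728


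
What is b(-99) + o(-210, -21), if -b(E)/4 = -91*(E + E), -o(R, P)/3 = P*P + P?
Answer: -73332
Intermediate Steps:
o(R, P) = -3*P - 3*P² (o(R, P) = -3*(P*P + P) = -3*(P² + P) = -3*(P + P²) = -3*P - 3*P²)
b(E) = 728*E (b(E) = -(-364)*(E + E) = -(-364)*2*E = -(-728)*E = 728*E)
b(-99) + o(-210, -21) = 728*(-99) - 3*(-21)*(1 - 21) = -72072 - 3*(-21)*(-20) = -72072 - 1260 = -73332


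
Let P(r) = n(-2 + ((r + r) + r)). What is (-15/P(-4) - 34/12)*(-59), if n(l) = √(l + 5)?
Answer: 1003/6 - 295*I ≈ 167.17 - 295.0*I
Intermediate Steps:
n(l) = √(5 + l)
P(r) = √(3 + 3*r) (P(r) = √(5 + (-2 + ((r + r) + r))) = √(5 + (-2 + (2*r + r))) = √(5 + (-2 + 3*r)) = √(3 + 3*r))
(-15/P(-4) - 34/12)*(-59) = (-15/√(3 + 3*(-4)) - 34/12)*(-59) = (-15/√(3 - 12) - 34*1/12)*(-59) = (-15*(-I/3) - 17/6)*(-59) = (-(-5)*I - 17/6)*(-59) = (5*I - 17/6)*(-59) = (-17/6 + 5*I)*(-59) = 1003/6 - 295*I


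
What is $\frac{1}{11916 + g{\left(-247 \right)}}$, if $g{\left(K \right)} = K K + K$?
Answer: $\frac{1}{72678} \approx 1.3759 \cdot 10^{-5}$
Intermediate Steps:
$g{\left(K \right)} = K + K^{2}$ ($g{\left(K \right)} = K^{2} + K = K + K^{2}$)
$\frac{1}{11916 + g{\left(-247 \right)}} = \frac{1}{11916 - 247 \left(1 - 247\right)} = \frac{1}{11916 - -60762} = \frac{1}{11916 + 60762} = \frac{1}{72678}$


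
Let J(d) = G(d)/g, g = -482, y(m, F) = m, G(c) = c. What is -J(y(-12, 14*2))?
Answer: -6/241 ≈ -0.024896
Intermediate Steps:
J(d) = -d/482 (J(d) = d/(-482) = d*(-1/482) = -d/482)
-J(y(-12, 14*2)) = -(-1)*(-12)/482 = -1*6/241 = -6/241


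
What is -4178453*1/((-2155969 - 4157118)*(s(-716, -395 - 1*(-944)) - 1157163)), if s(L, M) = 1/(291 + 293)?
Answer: -2440216552/4266278077920617 ≈ -5.7198e-7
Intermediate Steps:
s(L, M) = 1/584
-4178453*1/((-2155969 - 4157118)*(s(-716, -395 - 1*(-944)) - 1157163)) = -4178453*1/((-2155969 - 4157118)*(1/584 - 1157163)) = -4178453/((-675783191/584*(-6313087))) = -4178453/4266278077920617/584 = -4178453*584/4266278077920617 = -2440216552/4266278077920617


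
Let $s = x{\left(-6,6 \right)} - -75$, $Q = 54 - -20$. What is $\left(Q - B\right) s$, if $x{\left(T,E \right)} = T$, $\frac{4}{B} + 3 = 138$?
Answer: $\frac{229678}{45} \approx 5104.0$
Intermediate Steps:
$B = \frac{4}{135}$ ($B = \frac{4}{-3 + 138} = \frac{4}{135} \approx 0.02963$)
$Q = 74$ ($Q = 54 + 20 = 74$)
$s = 69$ ($s = -6 - -75 = -6 + 75 = 69$)
$\left(Q - B\right) s = \left(74 - \frac{4}{135}\right) 69 = \frac{9986}{135} \cdot 69 = \frac{229678}{45}$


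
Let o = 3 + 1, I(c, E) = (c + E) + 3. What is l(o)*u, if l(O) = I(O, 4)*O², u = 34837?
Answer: 6131312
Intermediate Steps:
I(c, E) = 3 + E + c (I(c, E) = (E + c) + 3 = 3 + E + c)
o = 4
l(O) = O²*(7 + O) (l(O) = (3 + 4 + O)*O² = (7 + O)*O² = O²*(7 + O))
l(o)*u = (4²*(7 + 4))*34837 = (16*11)*34837 = 176*34837 = 6131312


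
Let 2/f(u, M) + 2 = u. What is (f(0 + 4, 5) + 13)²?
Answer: 196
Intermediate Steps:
f(u, M) = 2/(-2 + u)
(f(0 + 4, 5) + 13)² = (2/(-2 + (0 + 4)) + 13)² = (2/(-2 + 4) + 13)² = (2/2 + 13)² = (2*(½) + 13)² = (1 + 13)² = 14² = 196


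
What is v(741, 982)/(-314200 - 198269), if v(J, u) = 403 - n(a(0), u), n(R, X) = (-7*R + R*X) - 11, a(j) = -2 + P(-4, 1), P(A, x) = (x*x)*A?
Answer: -696/56941 ≈ -0.012223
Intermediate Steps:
P(A, x) = A*x² (P(A, x) = x²*A = A*x²)
a(j) = -6 (a(j) = -2 - 4*1² = -2 - 4*1 = -2 - 4 = -6)
n(R, X) = -11 - 7*R + R*X
v(J, u) = 372 + 6*u (v(J, u) = 403 - (-11 - 7*(-6) - 6*u) = 403 - (-11 + 42 - 6*u) = 403 - (31 - 6*u) = 403 + (-31 + 6*u) = 372 + 6*u)
v(741, 982)/(-314200 - 198269) = (372 + 6*982)/(-314200 - 198269) = (372 + 5892)/(-512469) = 6264*(-1/512469) = -696/56941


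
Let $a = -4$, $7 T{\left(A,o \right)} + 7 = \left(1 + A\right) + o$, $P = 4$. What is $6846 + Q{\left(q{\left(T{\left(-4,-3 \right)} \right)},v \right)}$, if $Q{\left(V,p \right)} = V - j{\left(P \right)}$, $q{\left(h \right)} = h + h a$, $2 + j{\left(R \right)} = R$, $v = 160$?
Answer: $\frac{47947}{7} \approx 6849.6$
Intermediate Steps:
$T{\left(A,o \right)} = - \frac{6}{7} + \frac{A}{7} + \frac{o}{7}$ ($T{\left(A,o \right)} = -1 + \frac{\left(1 + A\right) + o}{7} = -1 + \frac{1 + A + o}{7} = -1 + \left(\frac{1}{7} + \frac{A}{7} + \frac{o}{7}\right) = - \frac{6}{7} + \frac{A}{7} + \frac{o}{7}$)
$j{\left(R \right)} = -2 + R$
$q{\left(h \right)} = - 3 h$ ($q{\left(h \right)} = h + h \left(-4\right) = h - 4 h = - 3 h$)
$Q{\left(V,p \right)} = -2 + V$ ($Q{\left(V,p \right)} = V - \left(-2 + 4\right) = V - 2 = -2 + V$)
$6846 + Q{\left(q{\left(T{\left(-4,-3 \right)} \right)},v \right)} = 6846 - \left(2 + 3 \left(- \frac{6}{7} + \frac{1}{7} \left(-4\right) + \frac{1}{7} \left(-3\right)\right)\right) = 6846 - \left(2 + 3 \left(- \frac{6}{7} - \frac{4}{7} - \frac{3}{7}\right)\right) = 6846 - - \frac{25}{7} = 6846 + \left(-2 + \frac{39}{7}\right) = 6846 + \frac{25}{7} = \frac{47947}{7}$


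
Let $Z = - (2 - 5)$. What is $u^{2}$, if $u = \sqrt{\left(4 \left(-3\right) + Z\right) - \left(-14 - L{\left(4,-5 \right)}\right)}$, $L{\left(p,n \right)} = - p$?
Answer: $1$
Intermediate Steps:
$Z = 3$ ($Z = \left(-1\right) \left(-3\right) = 3$)
$u = 1$ ($u = \sqrt{\left(4 \left(-3\right) + 3\right) + \left(\left(47 - 4\right) - 33\right)} = \sqrt{\left(-12 + 3\right) + \left(\left(47 - 4\right) - 33\right)} = \sqrt{-9 + \left(43 - 33\right)} = \sqrt{-9 + 10} = \sqrt{1} = 1$)
$u^{2} = 1^{2} = 1$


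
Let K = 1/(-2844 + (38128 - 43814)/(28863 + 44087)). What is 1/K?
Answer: -103737743/36475 ≈ -2844.1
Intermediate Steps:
K = -36475/103737743 (K = 1/(-2844 - 5686/72950) = 1/(-2844 - 5686*1/72950) = 1/(-2844 - 2843/36475) = 1/(-103737743/36475) = -36475/103737743 ≈ -0.00035161)
1/K = 1/(-36475/103737743) = -103737743/36475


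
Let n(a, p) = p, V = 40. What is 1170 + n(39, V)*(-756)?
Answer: -29070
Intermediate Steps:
1170 + n(39, V)*(-756) = 1170 + 40*(-756) = 1170 - 30240 = -29070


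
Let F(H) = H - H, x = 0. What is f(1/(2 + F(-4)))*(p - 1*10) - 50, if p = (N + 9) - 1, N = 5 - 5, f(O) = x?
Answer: -50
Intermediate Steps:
F(H) = 0
f(O) = 0
N = 0
p = 8 (p = (0 + 9) - 1 = 9 - 1 = 8)
f(1/(2 + F(-4)))*(p - 1*10) - 50 = 0*(8 - 1*10) - 50 = 0*(8 - 10) - 50 = 0*(-2) - 50 = 0 - 50 = -50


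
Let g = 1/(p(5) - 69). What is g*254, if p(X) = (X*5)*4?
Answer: 254/31 ≈ 8.1935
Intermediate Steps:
p(X) = 20*X (p(X) = (5*X)*4 = 20*X)
g = 1/31 (g = 1/(20*5 - 69) = 1/(100 - 69) = 1/31 ≈ 0.032258)
g*254 = (1/31)*254 = 254/31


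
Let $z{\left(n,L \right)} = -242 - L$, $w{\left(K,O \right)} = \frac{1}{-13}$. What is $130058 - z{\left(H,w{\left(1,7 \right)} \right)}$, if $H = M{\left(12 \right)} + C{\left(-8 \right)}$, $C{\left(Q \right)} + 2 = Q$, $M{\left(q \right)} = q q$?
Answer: $\frac{1693899}{13} \approx 1.303 \cdot 10^{5}$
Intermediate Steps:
$M{\left(q \right)} = q^{2}$
$C{\left(Q \right)} = -2 + Q$
$w{\left(K,O \right)} = - \frac{1}{13}$
$H = 134$ ($H = 12^{2} - 10 = 144 - 10 = 134$)
$130058 - z{\left(H,w{\left(1,7 \right)} \right)} = 130058 - \left(-242 - - \frac{1}{13}\right) = 130058 - \left(-242 + \frac{1}{13}\right) = 130058 - - \frac{3145}{13} = 130058 + \frac{3145}{13} = \frac{1693899}{13}$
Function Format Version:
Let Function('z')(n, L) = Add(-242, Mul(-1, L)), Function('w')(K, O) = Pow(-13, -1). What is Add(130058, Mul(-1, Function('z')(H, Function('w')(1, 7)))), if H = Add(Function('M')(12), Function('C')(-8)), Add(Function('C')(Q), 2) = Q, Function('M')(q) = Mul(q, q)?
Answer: Rational(1693899, 13) ≈ 1.3030e+5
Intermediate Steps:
Function('M')(q) = Pow(q, 2)
Function('C')(Q) = Add(-2, Q)
Function('w')(K, O) = Rational(-1, 13)
H = 134 (H = Add(Pow(12, 2), Add(-2, -8)) = Add(144, -10) = 134)
Add(130058, Mul(-1, Function('z')(H, Function('w')(1, 7)))) = Add(130058, Mul(-1, Add(-242, Mul(-1, Rational(-1, 13))))) = Add(130058, Mul(-1, Add(-242, Rational(1, 13)))) = Add(130058, Mul(-1, Rational(-3145, 13))) = Add(130058, Rational(3145, 13)) = Rational(1693899, 13)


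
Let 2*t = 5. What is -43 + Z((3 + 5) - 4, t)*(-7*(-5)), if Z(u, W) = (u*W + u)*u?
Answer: 1917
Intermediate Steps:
t = 5/2 (t = (1/2)*5 = 5/2 ≈ 2.5000)
Z(u, W) = u*(u + W*u) (Z(u, W) = (W*u + u)*u = (u + W*u)*u = u*(u + W*u))
-43 + Z((3 + 5) - 4, t)*(-7*(-5)) = -43 + (((3 + 5) - 4)**2*(1 + 5/2))*(-7*(-5)) = -43 + ((8 - 4)**2*(7/2))*35 = -43 + (4**2*(7/2))*35 = -43 + (16*(7/2))*35 = -43 + 56*35 = -43 + 1960 = 1917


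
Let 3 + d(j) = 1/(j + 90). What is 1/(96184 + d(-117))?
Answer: 27/2596886 ≈ 1.0397e-5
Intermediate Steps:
d(j) = -3 + 1/(90 + j) (d(j) = -3 + 1/(j + 90) = -3 + 1/(90 + j))
1/(96184 + d(-117)) = 1/(96184 + (-269 - 3*(-117))/(90 - 117)) = 1/(96184 + (-269 + 351)/(-27)) = 1/(96184 - 1/27*82) = 1/(96184 - 82/27) = 1/(2596886/27) = 27/2596886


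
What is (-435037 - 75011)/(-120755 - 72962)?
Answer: 510048/193717 ≈ 2.6330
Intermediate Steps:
(-435037 - 75011)/(-120755 - 72962) = -510048/(-193717) = -510048*(-1/193717) = 510048/193717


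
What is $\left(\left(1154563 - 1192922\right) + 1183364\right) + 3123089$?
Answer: $4268094$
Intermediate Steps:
$\left(\left(1154563 - 1192922\right) + 1183364\right) + 3123089 = \left(-38359 + 1183364\right) + 3123089 = 1145005 + 3123089 = 4268094$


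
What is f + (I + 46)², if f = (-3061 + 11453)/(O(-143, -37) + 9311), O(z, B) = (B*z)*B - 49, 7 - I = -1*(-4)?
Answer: 447790113/186505 ≈ 2401.0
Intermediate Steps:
I = 3 (I = 7 - (-1)*(-4) = 7 - 1*4 = 7 - 4 = 3)
O(z, B) = -49 + z*B² (O(z, B) = z*B² - 49 = -49 + z*B²)
f = -8392/186505 (f = (-3061 + 11453)/((-49 - 143*(-37)²) + 9311) = 8392/((-49 - 143*1369) + 9311) = 8392/((-49 - 195767) + 9311) = 8392/(-195816 + 9311) = 8392/(-186505) = 8392*(-1/186505) = -8392/186505 ≈ -0.044996)
f + (I + 46)² = -8392/186505 + (3 + 46)² = -8392/186505 + 49² = -8392/186505 + 2401 = 447790113/186505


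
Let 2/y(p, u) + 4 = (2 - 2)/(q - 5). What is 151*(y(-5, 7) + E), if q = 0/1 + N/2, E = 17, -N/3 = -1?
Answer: 4983/2 ≈ 2491.5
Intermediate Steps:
N = 3 (N = -3*(-1) = 3)
q = 3/2 (q = 0/1 + 3/2 = 0*1 + 3*(1/2) = 0 + 3/2 = 3/2 ≈ 1.5000)
y(p, u) = -1/2 (y(p, u) = 2/(-4 + (2 - 2)/(3/2 - 5)) = 2/(-4 + 0/(-7/2)) = 2/(-4 + 0*(-2/7)) = 2/(-4 + 0) = 2/(-4) = 2*(-1/4) = -1/2)
151*(y(-5, 7) + E) = 151*(-1/2 + 17) = 151*(33/2) = 4983/2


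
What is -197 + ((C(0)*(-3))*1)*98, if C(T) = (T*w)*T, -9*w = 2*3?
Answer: -197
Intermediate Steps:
w = -⅔ (w = -2*3/9 = -⅑*6 = -⅔ ≈ -0.66667)
C(T) = -2*T²/3 (C(T) = (T*(-⅔))*T = (-2*T/3)*T = -2*T²/3)
-197 + ((C(0)*(-3))*1)*98 = -197 + ((-⅔*0²*(-3))*1)*98 = -197 + ((-⅔*0*(-3))*1)*98 = -197 + ((0*(-3))*1)*98 = -197 + (0*1)*98 = -197 + 0*98 = -197 + 0 = -197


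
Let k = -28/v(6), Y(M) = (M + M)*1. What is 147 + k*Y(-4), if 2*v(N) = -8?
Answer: 91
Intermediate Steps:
Y(M) = 2*M (Y(M) = (2*M)*1 = 2*M)
v(N) = -4 (v(N) = (½)*(-8) = -4)
k = 7 (k = -28/(-4) = -28*(-¼) = 7)
147 + k*Y(-4) = 147 + 7*(2*(-4)) = 147 + 7*(-8) = 147 - 56 = 91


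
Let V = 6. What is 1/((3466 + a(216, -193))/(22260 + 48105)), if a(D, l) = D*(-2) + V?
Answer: 14073/608 ≈ 23.146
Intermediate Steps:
a(D, l) = 6 - 2*D (a(D, l) = D*(-2) + 6 = -2*D + 6 = 6 - 2*D)
1/((3466 + a(216, -193))/(22260 + 48105)) = 1/((3466 + (6 - 2*216))/(22260 + 48105)) = 1/((3466 + (6 - 432))/70365) = 1/((3466 - 426)*(1/70365)) = 1/(3040*(1/70365)) = 1/(608/14073) = 14073/608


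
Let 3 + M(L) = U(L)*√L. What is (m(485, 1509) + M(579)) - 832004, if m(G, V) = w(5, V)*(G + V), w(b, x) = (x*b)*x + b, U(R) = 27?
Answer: 22701675533 + 27*√579 ≈ 2.2702e+10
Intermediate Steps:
w(b, x) = b + b*x² (w(b, x) = (b*x)*x + b = b*x² + b = b + b*x²)
m(G, V) = (5 + 5*V²)*(G + V) (m(G, V) = (5*(1 + V²))*(G + V) = (5 + 5*V²)*(G + V))
M(L) = -3 + 27*√L
(m(485, 1509) + M(579)) - 832004 = (5*(1 + 1509²)*(485 + 1509) + (-3 + 27*√579)) - 832004 = (5*(1 + 2277081)*1994 + (-3 + 27*√579)) - 832004 = (5*2277082*1994 + (-3 + 27*√579)) - 832004 = (22702507540 + (-3 + 27*√579)) - 832004 = (22702507537 + 27*√579) - 832004 = 22701675533 + 27*√579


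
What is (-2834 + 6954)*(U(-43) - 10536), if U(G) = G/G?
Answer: -43404200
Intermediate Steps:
U(G) = 1
(-2834 + 6954)*(U(-43) - 10536) = (-2834 + 6954)*(1 - 10536) = 4120*(-10535) = -43404200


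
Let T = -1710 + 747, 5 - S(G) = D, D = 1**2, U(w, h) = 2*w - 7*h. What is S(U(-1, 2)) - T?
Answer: 967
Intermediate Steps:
U(w, h) = -7*h + 2*w
D = 1
S(G) = 4 (S(G) = 5 - 1*1 = 5 - 1 = 4)
T = -963
S(U(-1, 2)) - T = 4 - 1*(-963) = 4 + 963 = 967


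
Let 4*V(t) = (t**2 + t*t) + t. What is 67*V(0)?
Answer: 0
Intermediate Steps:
V(t) = t**2/2 + t/4 (V(t) = ((t**2 + t*t) + t)/4 = ((t**2 + t**2) + t)/4 = (2*t**2 + t)/4 = (t + 2*t**2)/4 = t**2/2 + t/4)
67*V(0) = 67*((1/4)*0*(1 + 2*0)) = 67*((1/4)*0*(1 + 0)) = 67*((1/4)*0*1) = 67*0 = 0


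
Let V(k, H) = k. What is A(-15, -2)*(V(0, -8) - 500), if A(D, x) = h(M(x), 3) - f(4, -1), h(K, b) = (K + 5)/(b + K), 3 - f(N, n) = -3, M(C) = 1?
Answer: 2250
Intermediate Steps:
f(N, n) = 6 (f(N, n) = 3 - 1*(-3) = 3 + 3 = 6)
h(K, b) = (5 + K)/(K + b)
A(D, x) = -9/2 (A(D, x) = (5 + 1)/(1 + 3) - 1*6 = 6/4 - 6 = (¼)*6 - 6 = 3/2 - 6 = -9/2)
A(-15, -2)*(V(0, -8) - 500) = -9*(0 - 500)/2 = -9/2*(-500) = 2250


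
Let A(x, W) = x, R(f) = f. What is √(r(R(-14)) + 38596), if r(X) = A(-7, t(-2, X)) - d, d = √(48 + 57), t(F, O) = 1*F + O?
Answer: √(38589 - √105) ≈ 196.41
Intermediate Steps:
t(F, O) = F + O
d = √105 ≈ 10.247
r(X) = -7 - √105
√(r(R(-14)) + 38596) = √((-7 - √105) + 38596) = √(38589 - √105)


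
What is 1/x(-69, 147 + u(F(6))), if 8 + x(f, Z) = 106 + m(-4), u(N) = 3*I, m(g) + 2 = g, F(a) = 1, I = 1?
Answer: 1/92 ≈ 0.010870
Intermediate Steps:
m(g) = -2 + g
u(N) = 3 (u(N) = 3*1 = 3)
x(f, Z) = 92 (x(f, Z) = -8 + (106 + (-2 - 4)) = -8 + (106 - 6) = -8 + 100 = 92)
1/x(-69, 147 + u(F(6))) = 1/92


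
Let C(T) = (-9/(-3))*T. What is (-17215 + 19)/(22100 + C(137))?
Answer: -17196/22511 ≈ -0.76389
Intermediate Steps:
C(T) = 3*T (C(T) = (-9*(-⅓))*T = 3*T)
(-17215 + 19)/(22100 + C(137)) = (-17215 + 19)/(22100 + 3*137) = -17196/(22100 + 411) = -17196/22511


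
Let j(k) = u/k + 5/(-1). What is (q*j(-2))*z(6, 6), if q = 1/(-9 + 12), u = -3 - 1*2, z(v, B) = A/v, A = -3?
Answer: 5/12 ≈ 0.41667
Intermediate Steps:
z(v, B) = -3/v
u = -5 (u = -3 - 2 = -5)
q = ⅓ (q = 1/3 = ⅓ ≈ 0.33333)
j(k) = -5 - 5/k (j(k) = -5/k + 5/(-1) = -5/k + 5*(-1) = -5/k - 5 = -5 - 5/k)
(q*j(-2))*z(6, 6) = ((-5 - 5/(-2))/3)*(-3/6) = ((-5 - 5*(-½))/3)*(-3*⅙) = ((-5 + 5/2)/3)*(-½) = ((⅓)*(-5/2))*(-½) = -⅚*(-½) = 5/12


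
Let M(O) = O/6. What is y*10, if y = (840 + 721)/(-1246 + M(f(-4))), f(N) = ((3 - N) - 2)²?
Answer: -93660/7451 ≈ -12.570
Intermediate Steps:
f(N) = (1 - N)²
M(O) = O/6 (M(O) = O*(⅙) = O/6)
y = -9366/7451 (y = (840 + 721)/(-1246 + (-1 - 4)²/6) = 1561/(-1246 + (⅙)*(-5)²) = 1561/(-1246 + (⅙)*25) = 1561/(-1246 + 25/6) = 1561/(-7451/6) = 1561*(-6/7451) = -9366/7451 ≈ -1.2570)
y*10 = -9366/7451*10 = -93660/7451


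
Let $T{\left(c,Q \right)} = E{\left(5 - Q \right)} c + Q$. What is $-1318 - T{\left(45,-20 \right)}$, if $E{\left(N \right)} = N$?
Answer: $-2423$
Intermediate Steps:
$T{\left(c,Q \right)} = Q + c \left(5 - Q\right)$ ($T{\left(c,Q \right)} = \left(5 - Q\right) c + Q = c \left(5 - Q\right) + Q = Q + c \left(5 - Q\right)$)
$-1318 - T{\left(45,-20 \right)} = -1318 - \left(-20 - 45 \left(-5 - 20\right)\right) = -1318 - \left(-20 - 45 \left(-25\right)\right) = -1318 - \left(-20 + 1125\right) = -1318 - 1105 = -2423$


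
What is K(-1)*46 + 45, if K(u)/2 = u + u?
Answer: -139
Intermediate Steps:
K(u) = 4*u (K(u) = 2*(u + u) = 2*(2*u) = 4*u)
K(-1)*46 + 45 = (4*(-1))*46 + 45 = -4*46 + 45 = -184 + 45 = -139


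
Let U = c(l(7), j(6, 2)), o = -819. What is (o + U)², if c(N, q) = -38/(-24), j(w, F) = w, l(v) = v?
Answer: 96216481/144 ≈ 6.6817e+5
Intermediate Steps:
c(N, q) = 19/12 (c(N, q) = -38*(-1/24) = 19/12)
U = 19/12 ≈ 1.5833
(o + U)² = (-819 + 19/12)² = (-9809/12)² = 96216481/144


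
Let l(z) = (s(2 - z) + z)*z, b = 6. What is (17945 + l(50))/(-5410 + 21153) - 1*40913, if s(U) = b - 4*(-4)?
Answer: -644071814/15743 ≈ -40912.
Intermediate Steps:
s(U) = 22 (s(U) = 6 - 4*(-4) = 6 + 16 = 22)
l(z) = z*(22 + z) (l(z) = (22 + z)*z = z*(22 + z))
(17945 + l(50))/(-5410 + 21153) - 1*40913 = (17945 + 50*(22 + 50))/(-5410 + 21153) - 1*40913 = (17945 + 50*72)/15743 - 40913 = (17945 + 3600)*(1/15743) - 40913 = 21545*(1/15743) - 40913 = 21545/15743 - 40913 = -644071814/15743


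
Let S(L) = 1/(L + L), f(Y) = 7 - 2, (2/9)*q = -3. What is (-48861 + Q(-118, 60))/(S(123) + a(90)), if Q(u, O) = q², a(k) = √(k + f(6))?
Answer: 23949945/11498038 - 2945843235*√95/5749019 ≈ -4992.3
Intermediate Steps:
q = -27/2 (q = (9/2)*(-3) = -27/2 ≈ -13.500)
f(Y) = 5
S(L) = 1/(2*L)
a(k) = √(5 + k) (a(k) = √(k + 5) = √(5 + k))
Q(u, O) = 729/4 (Q(u, O) = (-27/2)² = 729/4)
(-48861 + Q(-118, 60))/(S(123) + a(90)) = (-48861 + 729/4)/((½)/123 + √(5 + 90)) = -194715/(4*((½)*(1/123) + √95)) = -194715/(4*(1/246 + √95))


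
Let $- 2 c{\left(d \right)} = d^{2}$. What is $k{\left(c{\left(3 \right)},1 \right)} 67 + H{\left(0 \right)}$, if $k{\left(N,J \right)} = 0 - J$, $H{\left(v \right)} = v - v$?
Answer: $-67$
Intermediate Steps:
$H{\left(v \right)} = 0$
$c{\left(d \right)} = - \frac{d^{2}}{2}$
$k{\left(N,J \right)} = - J$
$k{\left(c{\left(3 \right)},1 \right)} 67 + H{\left(0 \right)} = \left(-1\right) 1 \cdot 67 + 0 = \left(-1\right) 67 + 0 = -67 + 0 = -67$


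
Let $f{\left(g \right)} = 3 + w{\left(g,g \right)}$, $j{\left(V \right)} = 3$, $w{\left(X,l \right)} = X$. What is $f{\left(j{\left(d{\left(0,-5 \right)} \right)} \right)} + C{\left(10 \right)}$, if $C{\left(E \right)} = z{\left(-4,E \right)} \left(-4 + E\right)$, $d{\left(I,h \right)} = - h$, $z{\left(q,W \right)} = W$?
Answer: $66$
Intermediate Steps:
$f{\left(g \right)} = 3 + g$
$C{\left(E \right)} = E \left(-4 + E\right)$
$f{\left(j{\left(d{\left(0,-5 \right)} \right)} \right)} + C{\left(10 \right)} = \left(3 + 3\right) + 10 \left(-4 + 10\right) = 6 + 10 \cdot 6 = 6 + 60 = 66$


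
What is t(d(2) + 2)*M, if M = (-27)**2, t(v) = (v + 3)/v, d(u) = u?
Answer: 5103/4 ≈ 1275.8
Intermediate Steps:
t(v) = (3 + v)/v
M = 729
t(d(2) + 2)*M = ((3 + (2 + 2))/(2 + 2))*729 = ((3 + 4)/4)*729 = ((1/4)*7)*729 = (7/4)*729 = 5103/4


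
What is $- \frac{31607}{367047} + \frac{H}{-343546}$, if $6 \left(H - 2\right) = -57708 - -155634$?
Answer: $- \frac{16849766603}{126097528662} \approx -0.13362$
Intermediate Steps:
$H = 16323$ ($H = 2 + \frac{-57708 - -155634}{6} = 2 + \frac{-57708 + 155634}{6} = 2 + \frac{1}{6} \cdot 97926 = 2 + 16321 = 16323$)
$- \frac{31607}{367047} + \frac{H}{-343546} = - \frac{31607}{367047} + \frac{16323}{-343546} = \left(-31607\right) \frac{1}{367047} + 16323 \left(- \frac{1}{343546}\right) = - \frac{31607}{367047} - \frac{16323}{343546} = - \frac{16849766603}{126097528662}$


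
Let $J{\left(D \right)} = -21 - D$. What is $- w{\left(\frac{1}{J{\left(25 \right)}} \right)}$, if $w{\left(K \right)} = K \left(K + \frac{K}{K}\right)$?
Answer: $\frac{45}{2116} \approx 0.021267$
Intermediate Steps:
$w{\left(K \right)} = K \left(1 + K\right)$ ($w{\left(K \right)} = K \left(K + 1\right) = K \left(1 + K\right)$)
$- w{\left(\frac{1}{J{\left(25 \right)}} \right)} = - \frac{1 + \frac{1}{-21 - 25}}{-21 - 25} = - \frac{1 + \frac{1}{-46}}{-46} = - \frac{\left(-1\right) \left(1 - \frac{1}{46}\right)}{46} = - \frac{\left(-1\right) 45}{46 \cdot 46} = \left(-1\right) \left(- \frac{45}{2116}\right) = \frac{45}{2116}$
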